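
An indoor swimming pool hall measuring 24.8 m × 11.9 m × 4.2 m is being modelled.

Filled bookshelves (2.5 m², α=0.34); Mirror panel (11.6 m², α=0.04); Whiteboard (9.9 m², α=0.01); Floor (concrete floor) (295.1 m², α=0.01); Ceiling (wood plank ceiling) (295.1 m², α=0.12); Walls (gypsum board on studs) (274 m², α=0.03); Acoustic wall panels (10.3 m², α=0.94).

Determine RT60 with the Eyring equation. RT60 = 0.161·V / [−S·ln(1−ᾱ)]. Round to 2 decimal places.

3.35 s

S = Σ Sᵢ = 898.5 m².
Absorption A = 2.5·0.34 + 11.6·0.04 + 9.9·0.01 + 295.1·0.01 + 295.1·0.12 + 274·0.03 + 10.3·0.94 = 57.678 sabins.
ᾱ = 57.678 / 898.5 = 0.0642.
−S·ln(1−ᾱ) = −898.5 × ln(1 − 0.0642) = 59.619.
V = 24.8 × 11.9 × 4.2 = 1239.504 m³.
T = 0.161·V/[−S·ln(1−ᾱ)] = 0.161·1239.504/59.619 = 3.35 s.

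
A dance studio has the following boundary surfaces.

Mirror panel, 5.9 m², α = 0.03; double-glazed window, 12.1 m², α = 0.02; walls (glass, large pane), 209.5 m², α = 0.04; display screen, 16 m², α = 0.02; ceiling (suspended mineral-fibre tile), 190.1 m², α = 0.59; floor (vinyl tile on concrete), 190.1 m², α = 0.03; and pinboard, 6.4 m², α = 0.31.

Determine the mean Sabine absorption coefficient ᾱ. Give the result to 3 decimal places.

S = Σ Sᵢ = 5.9 + 12.1 + 209.5 + 16 + 190.1 + 190.1 + 6.4 = 630.1 m².
A = 5.9·0.03 + 12.1·0.02 + 209.5·0.04 + 16·0.02 + 190.1·0.59 + 190.1·0.03 + 6.4·0.31 = 128.965 sabins.
ᾱ = A/S = 0.205.

0.205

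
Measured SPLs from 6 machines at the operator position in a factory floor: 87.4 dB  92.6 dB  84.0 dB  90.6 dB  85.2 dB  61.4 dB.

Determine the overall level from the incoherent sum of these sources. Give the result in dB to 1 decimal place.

96.1 dB

Sum in the linear (power) domain: Σ 10^(Lᵢ/10) = 10^(87.4/10) + 10^(92.6/10) + 10^(84.0/10) + 10^(90.6/10) + 10^(85.2/10) + 10^(61.4/10) = 4.101e+09.
Combined level = 10 log₁₀(4.101e+09) = 96.1 dB.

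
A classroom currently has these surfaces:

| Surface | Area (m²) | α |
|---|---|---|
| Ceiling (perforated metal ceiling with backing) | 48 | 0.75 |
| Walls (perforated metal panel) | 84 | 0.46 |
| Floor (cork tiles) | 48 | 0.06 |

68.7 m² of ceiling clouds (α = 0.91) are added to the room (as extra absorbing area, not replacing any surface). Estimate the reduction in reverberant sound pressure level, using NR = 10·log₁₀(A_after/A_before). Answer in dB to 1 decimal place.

Total absorption A_before = 48×0.75 + 84×0.46 + 48×0.06
  = 36.000 + 38.640 + 2.880 = 77.520 m² sabins.
Added absorption = 68.7 × 0.91 = 62.517 sabins.
New total A_after = 140.037 sabins.
Reduction = 10 log₁₀(A_after/A_before) = 10 log₁₀(1.8065) = 2.6 dB.

2.6 dB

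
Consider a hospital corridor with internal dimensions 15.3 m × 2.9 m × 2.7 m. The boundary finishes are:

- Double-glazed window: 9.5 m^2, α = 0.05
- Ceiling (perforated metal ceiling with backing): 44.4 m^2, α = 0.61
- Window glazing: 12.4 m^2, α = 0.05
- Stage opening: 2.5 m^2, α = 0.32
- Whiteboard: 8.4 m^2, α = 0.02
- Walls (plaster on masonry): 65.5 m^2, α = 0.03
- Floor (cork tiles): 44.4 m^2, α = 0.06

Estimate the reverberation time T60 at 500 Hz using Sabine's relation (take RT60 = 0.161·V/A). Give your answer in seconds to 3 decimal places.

0.571 s

Total absorption A = 9.5×0.05 + 44.4×0.61 + 12.4×0.05 + 2.5×0.32 + 8.4×0.02 + 65.5×0.03 + 44.4×0.06
  = 0.475 + 27.084 + 0.620 + 0.800 + 0.168 + 1.965 + 2.664 = 33.776 m^2 sabins.
V = 15.3·2.9·2.7 = 119.799 m³.
T = 0.161 V/A = 0.161·119.799/33.776 = 0.571 s.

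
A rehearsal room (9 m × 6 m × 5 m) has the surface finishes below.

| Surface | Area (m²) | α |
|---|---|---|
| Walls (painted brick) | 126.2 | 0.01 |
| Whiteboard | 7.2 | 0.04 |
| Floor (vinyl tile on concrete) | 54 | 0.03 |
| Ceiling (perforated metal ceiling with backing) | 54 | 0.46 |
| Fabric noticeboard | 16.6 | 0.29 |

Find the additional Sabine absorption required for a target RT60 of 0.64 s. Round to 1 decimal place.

Total absorption A₁ = 126.2*0.01 + 7.2*0.04 + 54*0.03 + 54*0.46 + 16.6*0.29
  = 1.262 + 0.288 + 1.620 + 24.840 + 4.814 = 32.824 m² sabins.
V = 270 m³. Required absorption A₂ = 0.161 × 270 / 0.64 = 67.922 sabins.
ΔA = A₂ − A₁ = 67.922 − 32.824 = 35.1 sabins.

35.1 sabins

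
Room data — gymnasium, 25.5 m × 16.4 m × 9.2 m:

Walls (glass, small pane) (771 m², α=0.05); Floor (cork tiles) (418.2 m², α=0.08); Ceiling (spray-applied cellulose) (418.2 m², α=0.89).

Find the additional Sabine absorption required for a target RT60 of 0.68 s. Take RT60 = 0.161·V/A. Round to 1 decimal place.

466.7 sabins

Summing Sᵢαᵢ: 38.550 + 33.456 + 372.198 → A₁ = 444.204 sabins.
For T = 0.68 s, need A₂ = 0.161·V/T = 0.161·3847.44/0.68 = 910.938 sabins.
ΔA = A₂ − A₁ = 910.938 − 444.204 = 466.7 sabins.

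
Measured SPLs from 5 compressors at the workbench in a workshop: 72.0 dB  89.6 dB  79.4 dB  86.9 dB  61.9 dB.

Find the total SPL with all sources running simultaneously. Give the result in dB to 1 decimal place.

Σ 10^(Lᵢ/10) = 1.506e+09.
L_total = 10·log₁₀(1.506e+09) = 91.8 dB.

91.8 dB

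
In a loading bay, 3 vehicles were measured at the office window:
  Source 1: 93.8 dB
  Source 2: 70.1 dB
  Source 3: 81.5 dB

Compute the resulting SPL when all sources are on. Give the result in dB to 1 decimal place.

Converting to relative power and adding: 10^(93.8/10) + 10^(70.1/10) + 10^(81.5/10) = 2.55e+09.
L_total = 10·log₁₀(2.55e+09) = 94.1 dB.

94.1 dB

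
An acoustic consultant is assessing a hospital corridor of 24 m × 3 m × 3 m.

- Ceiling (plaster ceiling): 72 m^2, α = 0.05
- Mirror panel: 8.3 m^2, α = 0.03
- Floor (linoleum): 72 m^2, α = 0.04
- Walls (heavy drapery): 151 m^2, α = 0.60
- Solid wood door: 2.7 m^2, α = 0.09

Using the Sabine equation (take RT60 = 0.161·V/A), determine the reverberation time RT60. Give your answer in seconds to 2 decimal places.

0.36 seconds

A = Σ Sᵢαᵢ = 72·0.05 + 8.3·0.03 + 72·0.04 + 151·0.60 + 2.7·0.09 = 97.572 sabins.
V = 24·3·3 = 216 m³.
T = 0.161 V/A = 0.161·216/97.572 = 0.36 s.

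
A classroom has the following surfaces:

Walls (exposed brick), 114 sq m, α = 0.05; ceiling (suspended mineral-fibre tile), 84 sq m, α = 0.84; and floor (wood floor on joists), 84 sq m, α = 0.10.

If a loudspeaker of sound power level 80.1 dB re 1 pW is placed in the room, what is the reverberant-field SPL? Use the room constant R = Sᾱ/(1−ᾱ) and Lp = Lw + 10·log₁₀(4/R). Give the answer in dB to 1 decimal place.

Σ(Sᵢαᵢ) = 114×0.05 + 84×0.84 + 84×0.10 = 84.660; total area S = 282.0 sq m.
ᾱ = 84.660/282.0 = 0.3002; R = Sᾱ/(1−ᾱ) = 84.660/(1−0.3002) = 120.977 sq m.
Lp = 80.1 + 10·log₁₀(4/120.977) = 80.1 + (-14.81) = 65.3 dB.

65.3 dB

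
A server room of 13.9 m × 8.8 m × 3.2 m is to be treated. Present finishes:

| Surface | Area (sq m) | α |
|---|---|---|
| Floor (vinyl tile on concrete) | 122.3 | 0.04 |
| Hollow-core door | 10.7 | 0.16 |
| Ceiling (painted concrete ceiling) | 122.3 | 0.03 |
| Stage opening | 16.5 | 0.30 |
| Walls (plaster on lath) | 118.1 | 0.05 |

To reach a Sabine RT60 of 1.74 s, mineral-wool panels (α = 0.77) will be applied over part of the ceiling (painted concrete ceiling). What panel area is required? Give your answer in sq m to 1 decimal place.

A₁ = Σ Sᵢαᵢ = 122.3×0.04 + 10.7×0.16 + 122.3×0.03 + 16.5×0.30 + 118.1×0.05 = 21.128 sabins.
Required A₂ = 0.161·391.424/1.74 = 36.218 sabins.
Absorption to add: 36.218 − 21.128 = 15.090 sabins.
Net gain per sq m: Δα = 0.77 − 0.03 = 0.74.
Area = ΔA/Δα = 15.090/0.74 = 20.4 sq m.

20.4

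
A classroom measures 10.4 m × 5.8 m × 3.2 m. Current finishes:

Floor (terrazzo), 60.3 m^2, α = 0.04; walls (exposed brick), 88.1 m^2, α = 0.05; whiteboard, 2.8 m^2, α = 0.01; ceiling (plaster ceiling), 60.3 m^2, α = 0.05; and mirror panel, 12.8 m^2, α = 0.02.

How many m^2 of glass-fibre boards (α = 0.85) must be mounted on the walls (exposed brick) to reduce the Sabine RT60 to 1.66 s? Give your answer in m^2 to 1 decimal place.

10.8

A₁ = Σ Sᵢαᵢ = 60.3×0.04 + 88.1×0.05 + 2.8×0.01 + 60.3×0.05 + 12.8×0.02 = 10.116 sabins.
V = 193.024 m³. Target absorption A₂ = 0.161 × 193.024 / 1.66 = 18.721 sabins.
ΔA needed = 18.721 − 10.116 = 8.605 sabins.
Net gain per m^2: Δα = 0.85 − 0.05 = 0.80.
Panel area = 8.605 / 0.80 = 10.8 m^2.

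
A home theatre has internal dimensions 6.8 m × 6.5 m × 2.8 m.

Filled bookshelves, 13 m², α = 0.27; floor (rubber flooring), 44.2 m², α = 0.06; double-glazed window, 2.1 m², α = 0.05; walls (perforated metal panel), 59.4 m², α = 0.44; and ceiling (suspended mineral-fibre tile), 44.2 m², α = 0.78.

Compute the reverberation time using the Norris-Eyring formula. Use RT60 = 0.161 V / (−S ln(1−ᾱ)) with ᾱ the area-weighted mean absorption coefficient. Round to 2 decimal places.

Total surface area S = 13 + 44.2 + 2.1 + 59.4 + 44.2 = 162.9 m².
Absorption A = 13×0.27 + 44.2×0.06 + 2.1×0.05 + 59.4×0.44 + 44.2×0.78 = 66.879 sabins.
Mean coefficient ᾱ = A/S = 0.4106.
−S·ln(1−ᾱ) = −162.9 × ln(1 − 0.4106) = 86.117.
V = 6.8 × 6.5 × 2.8 = 123.76 m³.
RT60 = 0.161 × 123.76 / 86.117 = 0.23 s.

0.23 seconds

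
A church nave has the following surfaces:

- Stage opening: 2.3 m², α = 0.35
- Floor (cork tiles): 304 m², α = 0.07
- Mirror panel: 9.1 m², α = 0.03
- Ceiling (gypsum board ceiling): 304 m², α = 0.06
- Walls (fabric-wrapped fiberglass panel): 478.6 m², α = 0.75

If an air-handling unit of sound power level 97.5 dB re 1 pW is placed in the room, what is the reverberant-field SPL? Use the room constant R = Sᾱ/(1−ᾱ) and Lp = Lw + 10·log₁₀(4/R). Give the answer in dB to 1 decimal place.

75.5 dB

Σ(Sᵢαᵢ) = 2.3×0.35 + 304×0.07 + 9.1×0.03 + 304×0.06 + 478.6×0.75 = 399.548; total area S = 1098.0 m².
ᾱ = 399.548/1098.0 = 0.3639; R = Sᾱ/(1−ᾱ) = 399.548/(1−0.3639) = 628.121 m².
Lp = 97.5 + 10·log₁₀(4/628.121) = 97.5 + (-21.96) = 75.5 dB.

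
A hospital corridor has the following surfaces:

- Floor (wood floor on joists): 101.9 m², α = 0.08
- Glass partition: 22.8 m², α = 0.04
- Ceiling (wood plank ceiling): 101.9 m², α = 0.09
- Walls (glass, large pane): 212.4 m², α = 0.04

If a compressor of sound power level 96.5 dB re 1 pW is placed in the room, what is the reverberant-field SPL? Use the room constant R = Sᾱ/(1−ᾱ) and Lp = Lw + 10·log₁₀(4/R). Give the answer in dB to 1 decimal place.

88.0 dB

Σ(Sᵢαᵢ) = 101.9×0.08 + 22.8×0.04 + 101.9×0.09 + 212.4×0.04 = 26.731; total area S = 439.0 m².
ᾱ = 0.0609, so room constant R = A/(1−ᾱ) = 28.464 m².
Lp = 96.5 + 10·log₁₀(4/28.464) = 96.5 + (-8.52) = 88.0 dB.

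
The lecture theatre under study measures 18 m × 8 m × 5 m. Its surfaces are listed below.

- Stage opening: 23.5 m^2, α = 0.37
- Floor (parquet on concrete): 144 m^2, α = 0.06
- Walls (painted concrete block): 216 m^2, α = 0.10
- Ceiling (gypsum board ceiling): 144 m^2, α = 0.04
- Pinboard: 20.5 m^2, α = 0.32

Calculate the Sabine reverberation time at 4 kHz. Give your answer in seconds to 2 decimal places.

2.26 s

Summing Sᵢαᵢ: 8.695 + 8.640 + 21.600 + 5.760 + 6.560 → A = 51.255 sabins.
Volume V = 18 × 8 × 5 = 720 m³.
Sabine: RT60 = 0.161 × 720 / 51.255 = 2.26 s.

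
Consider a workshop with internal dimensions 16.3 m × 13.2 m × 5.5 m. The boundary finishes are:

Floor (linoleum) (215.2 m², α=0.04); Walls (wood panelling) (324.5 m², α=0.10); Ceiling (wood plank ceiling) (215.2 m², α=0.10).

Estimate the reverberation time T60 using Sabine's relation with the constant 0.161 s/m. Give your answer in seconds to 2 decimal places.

3.04 sec

A = Σ Sᵢαᵢ = 215.2*0.04 + 324.5*0.10 + 215.2*0.10 = 62.578 sabins.
Room volume: 1183.38 m³.
T = 0.161 V/A = 0.161·1183.38/62.578 = 3.04 s.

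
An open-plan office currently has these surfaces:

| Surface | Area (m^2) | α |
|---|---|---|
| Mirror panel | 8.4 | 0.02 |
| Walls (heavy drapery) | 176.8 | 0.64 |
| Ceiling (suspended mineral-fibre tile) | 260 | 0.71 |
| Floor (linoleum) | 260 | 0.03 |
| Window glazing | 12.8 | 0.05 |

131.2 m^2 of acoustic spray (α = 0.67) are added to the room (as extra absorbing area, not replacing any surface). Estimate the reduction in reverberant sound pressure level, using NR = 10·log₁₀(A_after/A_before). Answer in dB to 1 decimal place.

Total absorption A_before = 8.4·0.02 + 176.8·0.64 + 260·0.71 + 260·0.03 + 12.8·0.05
  = 0.168 + 113.152 + 184.600 + 7.800 + 0.640 = 306.360 m^2 sabins.
Added absorption = 131.2 × 0.67 = 87.904 sabins.
A_after = 306.360 + 87.904 = 394.264 sabins.
Reduction = 10 log₁₀(A_after/A_before) = 10 log₁₀(1.2869) = 1.1 dB.

1.1 dB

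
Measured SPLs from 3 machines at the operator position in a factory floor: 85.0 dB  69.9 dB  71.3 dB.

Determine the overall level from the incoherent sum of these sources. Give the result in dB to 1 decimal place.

85.3 dB

Converting to relative power and adding: 10^(85.0/10) + 10^(69.9/10) + 10^(71.3/10) = 3.395e+08.
Combined level = 10 log₁₀(3.395e+08) = 85.3 dB.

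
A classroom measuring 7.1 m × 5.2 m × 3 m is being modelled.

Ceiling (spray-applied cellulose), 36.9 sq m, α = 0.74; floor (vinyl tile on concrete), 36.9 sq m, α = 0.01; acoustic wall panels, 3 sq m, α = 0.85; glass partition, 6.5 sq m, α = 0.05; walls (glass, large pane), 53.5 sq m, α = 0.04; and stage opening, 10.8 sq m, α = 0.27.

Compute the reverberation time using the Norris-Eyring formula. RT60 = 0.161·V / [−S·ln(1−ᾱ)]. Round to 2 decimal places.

S = Σ Sᵢ = 147.6 sq m.
Absorption A = 36.9·0.74 + 36.9·0.01 + 3·0.85 + 6.5·0.05 + 53.5·0.04 + 10.8·0.27 = 35.606 sabins.
Mean coefficient ᾱ = A/S = 0.2412.
Eyring denominator: −S ln(1−ᾱ) = 40.740.
V = 7.1 × 5.2 × 3 = 110.76 m³.
T = 0.161·V/[−S·ln(1−ᾱ)] = 0.161·110.76/40.740 = 0.44 s.

0.44 s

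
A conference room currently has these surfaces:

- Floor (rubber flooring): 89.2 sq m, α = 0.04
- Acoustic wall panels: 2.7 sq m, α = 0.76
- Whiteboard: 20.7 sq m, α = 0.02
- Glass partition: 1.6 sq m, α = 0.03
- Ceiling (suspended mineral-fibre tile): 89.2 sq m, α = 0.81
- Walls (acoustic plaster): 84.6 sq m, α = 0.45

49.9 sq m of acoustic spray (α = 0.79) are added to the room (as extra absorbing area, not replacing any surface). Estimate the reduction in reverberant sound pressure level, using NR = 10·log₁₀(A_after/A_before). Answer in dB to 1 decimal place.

Total absorption A_before = 89.2·0.04 + 2.7·0.76 + 20.7·0.02 + 1.6·0.03 + 89.2·0.81 + 84.6·0.45
  = 3.568 + 2.052 + 0.414 + 0.048 + 72.252 + 38.070 = 116.404 sq m sabins.
Added absorption = 49.9 × 0.79 = 39.421 sabins.
A_after = 116.404 + 39.421 = 155.825 sabins.
NR = 10·log₁₀(155.825/116.404) = 1.3 dB.

1.3 dB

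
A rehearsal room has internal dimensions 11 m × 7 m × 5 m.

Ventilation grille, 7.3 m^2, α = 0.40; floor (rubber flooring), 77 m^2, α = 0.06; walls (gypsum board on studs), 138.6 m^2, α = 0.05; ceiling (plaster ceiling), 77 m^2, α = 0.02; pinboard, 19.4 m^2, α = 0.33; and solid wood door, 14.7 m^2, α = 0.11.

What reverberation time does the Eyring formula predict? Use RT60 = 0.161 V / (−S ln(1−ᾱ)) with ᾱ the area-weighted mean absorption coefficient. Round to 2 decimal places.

S = Σ Sᵢ = 334.0 m^2.
Σ(Sᵢαᵢ) = 7.3×0.40 + 77×0.06 + 138.6×0.05 + 77×0.02 + 19.4×0.33 + 14.7×0.11 = 24.029.
ᾱ = 24.029 / 334.0 = 0.0719.
−S·ln(1−ᾱ) = −334.0 × ln(1 − 0.0719) = 24.922.
V = 11 × 7 × 5 = 385 m³.
T = 0.161·V/[−S·ln(1−ᾱ)] = 0.161·385/24.922 = 2.49 s.

2.49 s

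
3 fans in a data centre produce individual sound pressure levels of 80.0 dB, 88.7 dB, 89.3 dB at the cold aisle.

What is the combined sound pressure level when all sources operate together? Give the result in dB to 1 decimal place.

92.3 dB

Sum in the linear (power) domain: Σ 10^(Lᵢ/10) = 10^(80.0/10) + 10^(88.7/10) + 10^(89.3/10) = 1.692e+09.
L_total = 10·log₁₀(1.692e+09) = 92.3 dB.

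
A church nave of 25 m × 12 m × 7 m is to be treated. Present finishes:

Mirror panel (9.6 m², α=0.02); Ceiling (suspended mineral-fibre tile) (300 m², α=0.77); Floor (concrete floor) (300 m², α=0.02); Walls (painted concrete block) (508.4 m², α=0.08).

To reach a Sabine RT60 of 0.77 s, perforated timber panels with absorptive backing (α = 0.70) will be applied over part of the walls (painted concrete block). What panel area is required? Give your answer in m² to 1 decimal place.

260.0

Summing Sᵢαᵢ: 0.192 + 231.000 + 6.000 + 40.672 → A₁ = 277.864 sabins.
V = 2100 m³. Target absorption A₂ = 0.161 × 2100 / 0.77 = 439.091 sabins.
ΔA needed = 439.091 − 277.864 = 161.227 sabins.
Each m² of panel replacing the walls (painted concrete block) adds (0.70 − 0.08) = 0.62 sabins.
Area = ΔA/Δα = 161.227/0.62 = 260.0 m².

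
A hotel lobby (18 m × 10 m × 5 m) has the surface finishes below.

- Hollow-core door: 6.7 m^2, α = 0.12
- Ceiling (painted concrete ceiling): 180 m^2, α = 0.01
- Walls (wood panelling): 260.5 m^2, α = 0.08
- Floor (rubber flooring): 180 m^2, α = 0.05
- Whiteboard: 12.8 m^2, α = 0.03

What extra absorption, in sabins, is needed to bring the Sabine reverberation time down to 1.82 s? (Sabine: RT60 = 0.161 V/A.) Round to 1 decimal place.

Total absorption A₁ = 6.7·0.12 + 180·0.01 + 260.5·0.08 + 180·0.05 + 12.8·0.03
  = 0.804 + 1.800 + 20.840 + 9.000 + 0.384 = 32.828 m^2 sabins.
V = 900 m³. Required absorption A₂ = 0.161 × 900 / 1.82 = 79.615 sabins.
Shortfall: 79.615 − 32.828 = 46.8 sabins.

46.8 sabins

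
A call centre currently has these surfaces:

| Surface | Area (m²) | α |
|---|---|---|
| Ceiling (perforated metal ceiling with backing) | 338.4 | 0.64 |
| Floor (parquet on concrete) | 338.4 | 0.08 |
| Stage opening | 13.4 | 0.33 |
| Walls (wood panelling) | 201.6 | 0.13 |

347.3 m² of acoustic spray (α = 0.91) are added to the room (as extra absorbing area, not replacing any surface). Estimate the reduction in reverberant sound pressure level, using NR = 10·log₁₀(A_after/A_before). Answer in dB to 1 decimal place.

3.3 dB

Equivalent absorption area: A_before = 338.4×0.64 + 338.4×0.08 + 13.4×0.33 + 201.6×0.13 = 274.278 m².
Added absorption = 347.3 × 0.91 = 316.043 sabins.
New total A_after = 590.321 sabins.
NR = 10·log₁₀(590.321/274.278) = 3.3 dB.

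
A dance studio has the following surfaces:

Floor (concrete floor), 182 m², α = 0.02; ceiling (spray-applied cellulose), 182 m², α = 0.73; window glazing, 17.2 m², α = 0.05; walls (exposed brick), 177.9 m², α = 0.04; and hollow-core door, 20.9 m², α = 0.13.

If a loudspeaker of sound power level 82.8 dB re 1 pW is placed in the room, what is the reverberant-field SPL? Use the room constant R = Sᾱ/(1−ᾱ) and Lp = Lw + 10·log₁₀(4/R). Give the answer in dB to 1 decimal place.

65.9 dB

A = 147.193 sabins; S = 580.0 m².
ᾱ = 147.193/580.0 = 0.2538; R = Sᾱ/(1−ᾱ) = 147.193/(1−0.2538) = 197.257 m².
Lp = Lw + 10 log₁₀(4/R) = 82.8 -16.93 = 65.9 dB.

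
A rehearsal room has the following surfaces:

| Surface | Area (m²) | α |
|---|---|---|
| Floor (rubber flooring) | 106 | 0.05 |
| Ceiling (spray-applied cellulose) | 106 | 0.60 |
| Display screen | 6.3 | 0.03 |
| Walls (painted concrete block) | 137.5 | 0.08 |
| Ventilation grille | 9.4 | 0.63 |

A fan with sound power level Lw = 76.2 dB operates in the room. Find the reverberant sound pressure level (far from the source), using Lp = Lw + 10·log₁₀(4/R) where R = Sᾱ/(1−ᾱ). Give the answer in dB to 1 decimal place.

Σ(Sᵢαᵢ) = 106×0.05 + 106×0.60 + 6.3×0.03 + 137.5×0.08 + 9.4×0.63 = 86.011; total area S = 365.2 m².
ᾱ = 0.2355, so room constant R = A/(1−ᾱ) = 112.506 m².
Lp = Lw + 10 log₁₀(4/R) = 76.2 -14.49 = 61.7 dB.

61.7 dB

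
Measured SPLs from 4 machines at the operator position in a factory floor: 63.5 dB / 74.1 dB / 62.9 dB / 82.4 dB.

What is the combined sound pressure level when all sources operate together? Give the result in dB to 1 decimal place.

Converting to relative power and adding: 10^(63.5/10) + 10^(74.1/10) + 10^(62.9/10) + 10^(82.4/10) = 2.037e+08.
L_total = 10·log₁₀(2.037e+08) = 83.1 dB.

83.1 dB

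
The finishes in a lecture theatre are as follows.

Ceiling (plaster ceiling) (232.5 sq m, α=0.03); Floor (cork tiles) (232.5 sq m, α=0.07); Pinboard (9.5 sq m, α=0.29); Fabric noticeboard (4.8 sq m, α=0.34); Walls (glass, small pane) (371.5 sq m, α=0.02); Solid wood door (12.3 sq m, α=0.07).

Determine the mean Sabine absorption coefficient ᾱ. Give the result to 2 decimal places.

0.04

S = Σ Sᵢ = 232.5 + 232.5 + 9.5 + 4.8 + 371.5 + 12.3 = 863.1 sq m.
A = 232.5*0.03 + 232.5*0.07 + 9.5*0.29 + 4.8*0.34 + 371.5*0.02 + 12.3*0.07 = 35.928 sabins.
ᾱ = 35.928 / 863.1 = 0.04.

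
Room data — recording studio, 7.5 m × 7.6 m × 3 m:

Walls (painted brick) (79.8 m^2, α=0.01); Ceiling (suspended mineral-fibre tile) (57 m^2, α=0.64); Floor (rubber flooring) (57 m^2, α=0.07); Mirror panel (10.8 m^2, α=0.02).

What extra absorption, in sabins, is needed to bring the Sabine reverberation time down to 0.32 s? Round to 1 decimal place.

Summing Sᵢαᵢ: 0.798 + 36.480 + 3.990 + 0.216 → A₁ = 41.484 sabins.
Target A₂ = 0.161·171/0.32 = 86.034 sabins (V = 171 m³).
Additional absorption ΔA = 86.034 − 41.484 = 44.6 sabins.

44.6 sabins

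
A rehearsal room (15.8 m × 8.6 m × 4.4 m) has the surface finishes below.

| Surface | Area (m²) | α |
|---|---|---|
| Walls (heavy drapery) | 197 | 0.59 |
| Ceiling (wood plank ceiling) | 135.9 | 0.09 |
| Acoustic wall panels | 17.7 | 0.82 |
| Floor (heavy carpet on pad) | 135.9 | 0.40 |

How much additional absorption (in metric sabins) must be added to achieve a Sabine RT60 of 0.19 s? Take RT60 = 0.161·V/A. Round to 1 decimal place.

309.3 sabins

Summing Sᵢαᵢ: 116.230 + 12.231 + 14.514 + 54.360 → A₁ = 197.335 sabins.
For T = 0.19 s, need A₂ = 0.161·V/T = 0.161·597.872/0.19 = 506.618 sabins.
Additional absorption ΔA = 506.618 − 197.335 = 309.3 sabins.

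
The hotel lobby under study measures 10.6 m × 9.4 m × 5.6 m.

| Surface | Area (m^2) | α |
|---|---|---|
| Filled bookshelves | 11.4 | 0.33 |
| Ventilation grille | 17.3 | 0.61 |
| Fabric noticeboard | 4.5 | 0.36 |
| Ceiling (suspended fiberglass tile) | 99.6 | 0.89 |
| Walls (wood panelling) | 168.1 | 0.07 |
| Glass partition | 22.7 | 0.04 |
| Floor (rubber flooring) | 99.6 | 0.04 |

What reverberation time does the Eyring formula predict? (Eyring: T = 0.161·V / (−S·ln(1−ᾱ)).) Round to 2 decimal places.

0.63 s

Total surface area S = 11.4 + 17.3 + 4.5 + 99.6 + 168.1 + 22.7 + 99.6 = 423.2 m^2.
Absorption A = 11.4·0.33 + 17.3·0.61 + 4.5·0.36 + 99.6·0.89 + 168.1·0.07 + 22.7·0.04 + 99.6·0.04 = 121.238 sabins.
Mean coefficient ᾱ = A/S = 0.2865.
−S·ln(1−ᾱ) = −423.2 × ln(1 − 0.2865) = 142.861.
V = 10.6 × 9.4 × 5.6 = 557.984 m³.
T = 0.161·V/[−S·ln(1−ᾱ)] = 0.161·557.984/142.861 = 0.63 s.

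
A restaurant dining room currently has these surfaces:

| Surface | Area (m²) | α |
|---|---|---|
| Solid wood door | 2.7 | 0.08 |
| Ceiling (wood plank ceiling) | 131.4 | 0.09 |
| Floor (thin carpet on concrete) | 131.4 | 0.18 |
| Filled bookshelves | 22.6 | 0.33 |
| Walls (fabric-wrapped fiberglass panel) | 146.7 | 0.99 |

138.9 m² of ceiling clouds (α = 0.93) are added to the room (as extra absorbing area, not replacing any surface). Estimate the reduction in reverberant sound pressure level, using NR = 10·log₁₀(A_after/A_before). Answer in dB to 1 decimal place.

Summing Sᵢαᵢ: 0.216 + 11.826 + 23.652 + 7.458 + 145.233 → A_before = 188.385 sabins.
Added absorption = 138.9 × 0.93 = 129.177 sabins.
A_after = 188.385 + 129.177 = 317.562 sabins.
NR = 10·log₁₀(317.562/188.385) = 2.3 dB.

2.3 dB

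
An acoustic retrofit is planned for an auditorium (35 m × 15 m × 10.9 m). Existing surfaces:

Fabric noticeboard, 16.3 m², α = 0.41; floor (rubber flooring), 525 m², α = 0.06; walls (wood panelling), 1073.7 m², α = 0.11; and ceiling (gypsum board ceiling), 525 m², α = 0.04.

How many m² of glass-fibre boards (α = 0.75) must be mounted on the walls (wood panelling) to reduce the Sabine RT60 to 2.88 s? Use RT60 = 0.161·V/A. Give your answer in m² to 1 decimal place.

222.8

Summing Sᵢαᵢ: 6.683 + 31.500 + 118.107 + 21.000 → A₁ = 177.290 sabins.
V = 5722.5 m³. Target absorption A₂ = 0.161 × 5722.5 / 2.88 = 319.904 sabins.
Absorption to add: 319.904 − 177.290 = 142.614 sabins.
Each m² of panel replacing the walls (wood panelling) adds (0.75 − 0.11) = 0.64 sabins.
Panel area = 142.614 / 0.64 = 222.8 m².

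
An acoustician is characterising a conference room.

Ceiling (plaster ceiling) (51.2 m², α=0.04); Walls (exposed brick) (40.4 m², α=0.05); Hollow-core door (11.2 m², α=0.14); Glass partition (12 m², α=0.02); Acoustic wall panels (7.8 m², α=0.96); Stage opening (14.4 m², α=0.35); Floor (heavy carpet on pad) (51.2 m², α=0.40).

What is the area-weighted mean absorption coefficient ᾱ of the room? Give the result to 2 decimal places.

Total surface area S = 188.2 m².
Σ(Sᵢαᵢ) = 51.2×0.04 + 40.4×0.05 + 11.2×0.14 + 12×0.02 + 7.8×0.96 + 14.4×0.35 + 51.2×0.40 = 38.884.
ᾱ = 38.884 / 188.2 = 0.21.

0.21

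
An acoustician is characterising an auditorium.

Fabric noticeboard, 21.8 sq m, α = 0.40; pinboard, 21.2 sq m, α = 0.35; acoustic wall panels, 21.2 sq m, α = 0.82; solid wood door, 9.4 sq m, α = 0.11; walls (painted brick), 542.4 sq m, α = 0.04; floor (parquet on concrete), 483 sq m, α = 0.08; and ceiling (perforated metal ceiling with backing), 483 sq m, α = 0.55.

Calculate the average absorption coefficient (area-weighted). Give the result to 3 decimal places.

0.228

Total surface area S = 1582.0 sq m.
Weighted sum Σ Sα = 360.544.
ᾱ = 360.544 / 1582.0 = 0.228.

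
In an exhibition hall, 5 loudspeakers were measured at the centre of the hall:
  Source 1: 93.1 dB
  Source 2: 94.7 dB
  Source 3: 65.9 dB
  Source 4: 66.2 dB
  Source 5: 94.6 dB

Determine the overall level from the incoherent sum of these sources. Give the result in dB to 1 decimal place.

Converting to relative power and adding: 10^(93.1/10) + 10^(94.7/10) + 10^(65.9/10) + 10^(66.2/10) + 10^(94.6/10) = 7.885e+09.
Combined level = 10 log₁₀(7.885e+09) = 99.0 dB.

99.0 dB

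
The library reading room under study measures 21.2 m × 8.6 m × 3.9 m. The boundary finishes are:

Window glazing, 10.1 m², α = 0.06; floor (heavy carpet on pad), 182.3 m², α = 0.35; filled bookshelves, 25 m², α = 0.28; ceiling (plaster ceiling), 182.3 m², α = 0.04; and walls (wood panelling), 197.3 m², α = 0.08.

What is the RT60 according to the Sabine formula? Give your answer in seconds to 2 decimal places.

1.21 s

Summing Sᵢαᵢ: 0.606 + 63.805 + 7.000 + 7.292 + 15.784 → A = 94.487 sabins.
V = 21.2·8.6·3.9 = 711.048 m³.
T = 0.161 V/A = 0.161·711.048/94.487 = 1.21 s.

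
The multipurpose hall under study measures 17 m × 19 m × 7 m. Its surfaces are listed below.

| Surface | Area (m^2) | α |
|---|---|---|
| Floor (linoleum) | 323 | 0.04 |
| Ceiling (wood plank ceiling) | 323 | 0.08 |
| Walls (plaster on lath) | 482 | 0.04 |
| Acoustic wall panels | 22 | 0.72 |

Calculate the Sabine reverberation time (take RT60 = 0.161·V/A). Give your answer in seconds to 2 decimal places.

4.93 s

Summing Sᵢαᵢ: 12.920 + 25.840 + 19.280 + 15.840 → A = 73.880 sabins.
V = 17·19·7 = 2261 m³.
Sabine: RT60 = 0.161 × 2261 / 73.880 = 4.93 s.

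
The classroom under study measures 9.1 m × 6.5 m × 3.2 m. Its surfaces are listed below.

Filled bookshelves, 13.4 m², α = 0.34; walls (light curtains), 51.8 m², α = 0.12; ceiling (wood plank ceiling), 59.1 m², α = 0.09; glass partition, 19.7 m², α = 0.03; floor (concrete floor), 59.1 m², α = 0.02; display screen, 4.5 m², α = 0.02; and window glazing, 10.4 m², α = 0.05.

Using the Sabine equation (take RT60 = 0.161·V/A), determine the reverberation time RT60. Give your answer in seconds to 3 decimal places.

1.650 sec

Summing Sᵢαᵢ: 4.556 + 6.216 + 5.319 + 0.591 + 1.182 + 0.090 + 0.520 → A = 18.474 sabins.
V = 9.1·6.5·3.2 = 189.28 m³.
RT60 = 0.161 · V / A = 0.161 × 189.28 / 18.474 = 1.650 s.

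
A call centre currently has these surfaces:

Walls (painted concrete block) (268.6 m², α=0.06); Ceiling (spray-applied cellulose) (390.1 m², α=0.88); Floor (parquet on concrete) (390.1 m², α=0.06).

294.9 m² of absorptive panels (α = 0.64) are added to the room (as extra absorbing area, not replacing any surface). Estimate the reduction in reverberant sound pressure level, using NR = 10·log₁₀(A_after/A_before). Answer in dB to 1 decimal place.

A_before = Σ Sᵢαᵢ = 268.6×0.06 + 390.1×0.88 + 390.1×0.06 = 382.810 sabins.
Treatment contributes 294.9·0.64 = 188.736 sabins.
New total A_after = 571.546 sabins.
Reduction = 10 log₁₀(A_after/A_before) = 10 log₁₀(1.4930) = 1.7 dB.

1.7 dB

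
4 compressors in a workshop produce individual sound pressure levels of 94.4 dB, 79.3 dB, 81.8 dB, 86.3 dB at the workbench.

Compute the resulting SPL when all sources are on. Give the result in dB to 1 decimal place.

Sum in the linear (power) domain: Σ 10^(Lᵢ/10) = 10^(94.4/10) + 10^(79.3/10) + 10^(81.8/10) + 10^(86.3/10) = 3.417e+09.
Back to dB: 10·log₁₀ Σ = 95.3 dB.

95.3 dB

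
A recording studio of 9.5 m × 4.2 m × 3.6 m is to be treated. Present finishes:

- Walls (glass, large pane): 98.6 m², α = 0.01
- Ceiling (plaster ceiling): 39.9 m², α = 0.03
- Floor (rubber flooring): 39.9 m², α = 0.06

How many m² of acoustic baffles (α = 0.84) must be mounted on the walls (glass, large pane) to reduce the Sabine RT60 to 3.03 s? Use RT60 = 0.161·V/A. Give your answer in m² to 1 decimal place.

3.7

Total absorption A₁ = 98.6·0.01 + 39.9·0.03 + 39.9·0.06
  = 0.986 + 1.197 + 2.394 = 4.577 m² sabins.
V = 143.64 m³. Target absorption A₂ = 0.161 × 143.64 / 3.03 = 7.632 sabins.
ΔA needed = 7.632 − 4.577 = 3.055 sabins.
Net gain per m²: Δα = 0.84 − 0.01 = 0.83.
Panel area = 3.055 / 0.83 = 3.7 m².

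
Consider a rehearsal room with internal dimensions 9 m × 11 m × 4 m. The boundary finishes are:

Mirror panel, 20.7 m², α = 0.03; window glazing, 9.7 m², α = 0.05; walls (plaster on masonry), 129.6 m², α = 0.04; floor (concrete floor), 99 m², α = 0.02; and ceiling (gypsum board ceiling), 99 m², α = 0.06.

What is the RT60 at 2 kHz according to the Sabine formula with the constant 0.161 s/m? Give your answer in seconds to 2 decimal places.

Summing Sᵢαᵢ: 0.621 + 0.485 + 5.184 + 1.980 + 5.940 → A = 14.210 sabins.
Room volume: 396 m³.
T = 0.161 V/A = 0.161·396/14.210 = 4.49 s.

4.49 s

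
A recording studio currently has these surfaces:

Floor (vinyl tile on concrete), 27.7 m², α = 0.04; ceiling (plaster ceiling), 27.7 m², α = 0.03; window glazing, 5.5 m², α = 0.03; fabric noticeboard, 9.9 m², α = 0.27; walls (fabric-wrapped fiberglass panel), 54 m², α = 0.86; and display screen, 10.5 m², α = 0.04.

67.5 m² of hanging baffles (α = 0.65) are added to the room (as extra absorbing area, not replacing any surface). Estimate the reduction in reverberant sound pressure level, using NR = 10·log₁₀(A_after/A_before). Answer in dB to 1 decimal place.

2.7 dB

A_before = Σ Sᵢαᵢ = 27.7·0.04 + 27.7·0.03 + 5.5·0.03 + 9.9·0.27 + 54·0.86 + 10.5·0.04 = 51.637 sabins.
Treatment contributes 67.5·0.65 = 43.875 sabins.
New total A_after = 95.512 sabins.
Reduction = 10 log₁₀(A_after/A_before) = 10 log₁₀(1.8497) = 2.7 dB.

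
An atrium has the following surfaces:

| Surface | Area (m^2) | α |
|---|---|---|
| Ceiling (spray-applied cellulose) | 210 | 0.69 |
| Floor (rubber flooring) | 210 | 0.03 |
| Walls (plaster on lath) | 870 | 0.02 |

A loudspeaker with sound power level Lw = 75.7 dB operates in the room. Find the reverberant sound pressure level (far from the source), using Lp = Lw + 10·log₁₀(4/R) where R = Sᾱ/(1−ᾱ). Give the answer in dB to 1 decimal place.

Σ(Sᵢαᵢ) = 210×0.69 + 210×0.03 + 870×0.02 = 168.600; total area S = 1290.0 m^2.
ᾱ = 0.1307, so room constant R = A/(1−ᾱ) = 193.949 m^2.
Lp = Lw + 10 log₁₀(4/R) = 75.7 -16.86 = 58.8 dB.

58.8 dB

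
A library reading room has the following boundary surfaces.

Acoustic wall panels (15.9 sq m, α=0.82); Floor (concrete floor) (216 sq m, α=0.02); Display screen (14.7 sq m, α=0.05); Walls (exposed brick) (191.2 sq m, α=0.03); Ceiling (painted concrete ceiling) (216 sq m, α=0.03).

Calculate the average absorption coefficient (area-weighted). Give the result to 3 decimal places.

S = Σ Sᵢ = 15.9 + 216 + 14.7 + 191.2 + 216 = 653.8 sq m.
A = 15.9*0.82 + 216*0.02 + 14.7*0.05 + 191.2*0.03 + 216*0.03 = 30.309 sabins.
ᾱ = A/S = 0.046.

0.046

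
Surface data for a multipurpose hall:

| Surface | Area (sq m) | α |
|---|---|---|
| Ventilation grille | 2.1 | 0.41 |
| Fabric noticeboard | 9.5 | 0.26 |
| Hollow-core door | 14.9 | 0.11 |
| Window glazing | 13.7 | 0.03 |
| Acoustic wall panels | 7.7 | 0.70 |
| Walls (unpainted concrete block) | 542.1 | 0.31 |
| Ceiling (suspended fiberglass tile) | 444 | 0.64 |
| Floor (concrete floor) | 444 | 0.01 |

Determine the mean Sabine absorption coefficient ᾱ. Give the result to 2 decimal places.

S = Σ Sᵢ = 2.1 + 9.5 + 14.9 + 13.7 + 7.7 + 542.1 + 444 + 444 = 1478.0 sq m.
Σ(Sᵢαᵢ) = 2.1·0.41 + 9.5·0.26 + 14.9·0.11 + 13.7·0.03 + 7.7·0.70 + 542.1·0.31 + 444·0.64 + 444·0.01 = 467.422.
ᾱ = 467.422 / 1478.0 = 0.32.

0.32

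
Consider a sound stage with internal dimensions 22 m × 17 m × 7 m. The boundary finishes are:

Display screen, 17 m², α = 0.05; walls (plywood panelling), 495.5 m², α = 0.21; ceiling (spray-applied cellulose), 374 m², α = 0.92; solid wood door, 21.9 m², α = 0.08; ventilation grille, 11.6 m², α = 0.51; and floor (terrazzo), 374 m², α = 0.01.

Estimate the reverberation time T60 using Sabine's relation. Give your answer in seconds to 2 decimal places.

Equivalent absorption area: A = 17×0.05 + 495.5×0.21 + 374×0.92 + 21.9×0.08 + 11.6×0.51 + 374×0.01 = 460.393 m².
V = 22·17·7 = 2618 m³.
Sabine: RT60 = 0.161 × 2618 / 460.393 = 0.92 s.

0.92 seconds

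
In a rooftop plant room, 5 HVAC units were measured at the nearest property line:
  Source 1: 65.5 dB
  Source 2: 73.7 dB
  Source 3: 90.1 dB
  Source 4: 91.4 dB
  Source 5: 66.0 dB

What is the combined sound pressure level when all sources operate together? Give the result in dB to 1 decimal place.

93.9 dB

Sum in the linear (power) domain: Σ 10^(Lᵢ/10) = 10^(65.5/10) + 10^(73.7/10) + 10^(90.1/10) + 10^(91.4/10) + 10^(66.0/10) = 2.435e+09.
Back to dB: 10·log₁₀ Σ = 93.9 dB.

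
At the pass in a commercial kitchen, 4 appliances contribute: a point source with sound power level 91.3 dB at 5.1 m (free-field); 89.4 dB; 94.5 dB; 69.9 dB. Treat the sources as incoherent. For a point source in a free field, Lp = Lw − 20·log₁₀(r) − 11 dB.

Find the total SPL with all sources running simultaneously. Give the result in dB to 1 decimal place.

Source at 5.1 m: Lp = 91.3 − 20·log₁₀(5.1) − 11 = 66.1 dB.
Σ 10^(Lᵢ/10) = 3.703e+09.
L_total = 10·log₁₀(3.703e+09) = 95.7 dB.

95.7 dB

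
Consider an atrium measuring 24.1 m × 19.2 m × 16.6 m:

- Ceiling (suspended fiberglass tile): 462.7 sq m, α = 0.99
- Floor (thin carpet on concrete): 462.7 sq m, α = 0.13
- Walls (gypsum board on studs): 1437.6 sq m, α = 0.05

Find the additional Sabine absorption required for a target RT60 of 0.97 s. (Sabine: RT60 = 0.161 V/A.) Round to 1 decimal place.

684.8 sabins

Total absorption A₁ = 462.7·0.99 + 462.7·0.13 + 1437.6·0.05
  = 458.073 + 60.151 + 71.880 = 590.104 sq m sabins.
Target A₂ = 0.161·7681.152/0.97 = 1274.913 sabins (V = 7681.152 m³).
ΔA = A₂ − A₁ = 1274.913 − 590.104 = 684.8 sabins.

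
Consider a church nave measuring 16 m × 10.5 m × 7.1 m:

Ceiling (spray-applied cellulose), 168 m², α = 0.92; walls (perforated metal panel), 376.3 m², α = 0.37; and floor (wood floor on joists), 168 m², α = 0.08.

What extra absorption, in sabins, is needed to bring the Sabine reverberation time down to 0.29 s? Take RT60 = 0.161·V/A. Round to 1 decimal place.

355.0 sabins

Total absorption A₁ = 168×0.92 + 376.3×0.37 + 168×0.08
  = 154.560 + 139.231 + 13.440 = 307.231 m² sabins.
V = 1192.8 m³. Required absorption A₂ = 0.161 × 1192.8 / 0.29 = 662.210 sabins.
Shortfall: 662.210 − 307.231 = 355.0 sabins.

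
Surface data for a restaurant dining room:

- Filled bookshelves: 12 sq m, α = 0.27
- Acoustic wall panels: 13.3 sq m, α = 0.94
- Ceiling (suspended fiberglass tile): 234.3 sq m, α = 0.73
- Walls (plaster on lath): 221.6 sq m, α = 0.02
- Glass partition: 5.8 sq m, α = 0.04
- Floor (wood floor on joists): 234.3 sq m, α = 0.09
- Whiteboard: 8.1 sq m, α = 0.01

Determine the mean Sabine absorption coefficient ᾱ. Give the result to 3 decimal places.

Total surface area S = 729.4 sq m.
Weighted sum Σ Sα = 212.613.
ᾱ = A/S = 0.291.

0.291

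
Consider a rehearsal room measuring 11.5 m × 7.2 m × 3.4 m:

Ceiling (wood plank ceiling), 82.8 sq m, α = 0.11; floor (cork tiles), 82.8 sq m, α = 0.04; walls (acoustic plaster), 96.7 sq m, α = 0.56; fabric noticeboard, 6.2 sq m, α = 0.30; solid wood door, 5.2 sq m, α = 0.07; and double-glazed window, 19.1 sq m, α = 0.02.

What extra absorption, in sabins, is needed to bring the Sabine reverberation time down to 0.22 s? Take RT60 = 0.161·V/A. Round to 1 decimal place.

Equivalent absorption area: A₁ = 82.8×0.11 + 82.8×0.04 + 96.7×0.56 + 6.2×0.30 + 5.2×0.07 + 19.1×0.02 = 69.178 sq m.
For T = 0.22 s, need A₂ = 0.161·V/T = 0.161·281.52/0.22 = 206.021 sabins.
Shortfall: 206.021 − 69.178 = 136.8 sabins.

136.8 sabins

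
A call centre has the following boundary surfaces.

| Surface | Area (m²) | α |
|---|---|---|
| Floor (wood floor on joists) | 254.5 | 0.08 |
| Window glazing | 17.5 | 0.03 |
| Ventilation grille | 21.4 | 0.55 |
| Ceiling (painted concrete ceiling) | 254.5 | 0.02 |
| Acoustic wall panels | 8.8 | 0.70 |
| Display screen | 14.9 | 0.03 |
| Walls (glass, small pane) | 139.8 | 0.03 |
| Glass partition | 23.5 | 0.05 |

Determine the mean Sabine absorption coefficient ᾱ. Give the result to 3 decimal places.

0.068

S = Σ Sᵢ = 254.5 + 17.5 + 21.4 + 254.5 + 8.8 + 14.9 + 139.8 + 23.5 = 734.9 m².
Σ(Sᵢαᵢ) = 254.5×0.08 + 17.5×0.03 + 21.4×0.55 + 254.5×0.02 + 8.8×0.70 + 14.9×0.03 + 139.8×0.03 + 23.5×0.05 = 49.721.
ᾱ = 49.721 / 734.9 = 0.068.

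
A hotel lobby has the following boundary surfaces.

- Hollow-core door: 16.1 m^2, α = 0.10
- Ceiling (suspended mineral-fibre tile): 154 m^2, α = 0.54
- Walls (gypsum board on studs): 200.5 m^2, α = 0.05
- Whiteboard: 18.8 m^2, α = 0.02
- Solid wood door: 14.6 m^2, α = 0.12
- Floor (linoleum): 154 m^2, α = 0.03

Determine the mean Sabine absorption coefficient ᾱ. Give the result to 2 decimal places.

0.18

Total surface area S = 558.0 m^2.
Weighted sum Σ Sα = 101.543.
ᾱ = A/S = 0.18.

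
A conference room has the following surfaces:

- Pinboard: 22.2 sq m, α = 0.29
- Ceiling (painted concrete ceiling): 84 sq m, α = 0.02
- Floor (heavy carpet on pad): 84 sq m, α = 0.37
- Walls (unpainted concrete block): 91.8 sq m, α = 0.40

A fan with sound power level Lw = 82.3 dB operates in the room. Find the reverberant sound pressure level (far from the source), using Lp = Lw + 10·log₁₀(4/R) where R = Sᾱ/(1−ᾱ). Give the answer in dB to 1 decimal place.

Σ(Sᵢαᵢ) = 22.2·0.29 + 84·0.02 + 84·0.37 + 91.8·0.40 = 75.918; total area S = 282.0 sq m.
ᾱ = 0.2692, so room constant R = A/(1−ᾱ) = 103.883 sq m.
Lp = 82.3 + 10·log₁₀(4/103.883) = 82.3 + (-14.14) = 68.2 dB.

68.2 dB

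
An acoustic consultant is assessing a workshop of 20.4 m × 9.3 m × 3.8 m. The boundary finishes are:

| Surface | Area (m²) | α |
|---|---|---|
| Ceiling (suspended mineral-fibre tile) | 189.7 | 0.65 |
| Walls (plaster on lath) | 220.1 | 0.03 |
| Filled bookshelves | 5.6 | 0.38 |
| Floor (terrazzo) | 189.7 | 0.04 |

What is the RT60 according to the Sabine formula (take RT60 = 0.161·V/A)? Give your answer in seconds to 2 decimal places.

Total absorption A = 189.7·0.65 + 220.1·0.03 + 5.6·0.38 + 189.7·0.04
  = 123.305 + 6.603 + 2.128 + 7.588 = 139.624 m² sabins.
Volume V = 20.4 × 9.3 × 3.8 = 720.936 m³.
RT60 = 0.161 · V / A = 0.161 × 720.936 / 139.624 = 0.83 s.

0.83 s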